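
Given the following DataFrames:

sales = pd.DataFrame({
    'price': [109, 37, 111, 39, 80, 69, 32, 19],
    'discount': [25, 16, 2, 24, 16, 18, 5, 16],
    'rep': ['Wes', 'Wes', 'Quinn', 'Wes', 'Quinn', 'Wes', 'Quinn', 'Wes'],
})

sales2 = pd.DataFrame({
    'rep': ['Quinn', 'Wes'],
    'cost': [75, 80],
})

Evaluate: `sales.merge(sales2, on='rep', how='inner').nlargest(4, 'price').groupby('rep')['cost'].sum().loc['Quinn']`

merge on 'rep' (how='inner') → 8 rows:
   price  discount    rep  cost
0    109        25    Wes    80
1     37        16    Wes    80
2    111         2  Quinn    75
3     39        24    Wes    80
4     80        16  Quinn    75
5     69        18    Wes    80
6     32         5  Quinn    75
7     19        16    Wes    80
take 4 rows with largest price:
   price  discount    rep  cost
2    111         2  Quinn    75
0    109        25    Wes    80
4     80        16  Quinn    75
5     69        18    Wes    80
group by rep, sum of cost:
rep
Quinn    150
Wes      160
Name: cost, dtype: int64
Reading off the value at index 'Quinn', we get 150.

150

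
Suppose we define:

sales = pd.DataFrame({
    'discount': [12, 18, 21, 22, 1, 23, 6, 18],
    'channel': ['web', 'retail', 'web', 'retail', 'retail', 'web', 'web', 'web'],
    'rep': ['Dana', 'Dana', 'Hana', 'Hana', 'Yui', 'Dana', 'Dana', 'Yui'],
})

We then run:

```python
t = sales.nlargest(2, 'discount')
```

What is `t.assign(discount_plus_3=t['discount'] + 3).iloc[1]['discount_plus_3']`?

take 2 rows with largest discount:
   discount channel   rep
5        23     web  Dana
3        22  retail  Hana
add column discount_plus_3 = t['discount'] + 3:
   discount channel   rep  discount_plus_3
5        23     web  Dana               26
3        22  retail  Hana               25
value at position 1, column 'discount_plus_3' → 25

25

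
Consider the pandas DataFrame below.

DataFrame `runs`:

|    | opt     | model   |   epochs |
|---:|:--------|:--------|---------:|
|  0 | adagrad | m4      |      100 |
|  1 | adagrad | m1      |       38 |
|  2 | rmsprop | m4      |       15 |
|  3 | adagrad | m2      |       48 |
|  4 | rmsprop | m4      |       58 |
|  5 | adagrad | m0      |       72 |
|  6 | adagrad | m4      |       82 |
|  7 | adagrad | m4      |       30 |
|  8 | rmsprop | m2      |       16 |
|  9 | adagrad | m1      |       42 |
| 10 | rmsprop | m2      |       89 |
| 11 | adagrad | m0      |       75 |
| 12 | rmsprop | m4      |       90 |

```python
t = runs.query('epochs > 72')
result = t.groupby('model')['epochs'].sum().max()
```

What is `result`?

272

filter rows where epochs > 72:
        opt model  epochs
0   adagrad    m4     100
6   adagrad    m4      82
10  rmsprop    m2      89
11  adagrad    m0      75
12  rmsprop    m4      90
group by model, sum of epochs:
model
m0     75
m2     89
m4    272
Name: epochs, dtype: int64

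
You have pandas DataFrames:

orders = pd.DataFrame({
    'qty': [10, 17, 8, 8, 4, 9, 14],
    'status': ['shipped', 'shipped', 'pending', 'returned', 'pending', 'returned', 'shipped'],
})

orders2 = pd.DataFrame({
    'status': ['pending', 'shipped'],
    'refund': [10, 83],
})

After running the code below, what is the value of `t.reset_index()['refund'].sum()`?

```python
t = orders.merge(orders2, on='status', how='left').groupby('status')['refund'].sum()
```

merge on 'status' (how='left') → 7 rows:
   qty    status  refund
0   10   shipped    83.0
1   17   shipped    83.0
2    8   pending    10.0
3    8  returned     NaN
4    4   pending    10.0
5    9  returned     NaN
6   14   shipped    83.0
group by status, sum of refund:
status
pending      20.0
returned      0.0
shipped     249.0
Name: refund, dtype: float64
reset_index():
     status  refund
0   pending    20.0
1  returned     0.0
2   shipped   249.0
So sum() = 269.0.

269.0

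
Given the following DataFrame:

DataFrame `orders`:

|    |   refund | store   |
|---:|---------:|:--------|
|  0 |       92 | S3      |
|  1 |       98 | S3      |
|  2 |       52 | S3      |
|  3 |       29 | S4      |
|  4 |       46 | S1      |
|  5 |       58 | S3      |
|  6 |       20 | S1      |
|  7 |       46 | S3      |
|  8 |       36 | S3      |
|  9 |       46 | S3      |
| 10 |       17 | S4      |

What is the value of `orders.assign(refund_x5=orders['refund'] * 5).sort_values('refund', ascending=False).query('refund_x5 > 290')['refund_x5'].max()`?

add column refund_x5 = orders['refund'] * 5:
    refund store  refund_x5
0       92    S3        460
1       98    S3        490
2       52    S3        260
3       29    S4        145
4       46    S1        230
5       58    S3        290
6       20    S1        100
7       46    S3        230
8       36    S3        180
9       46    S3        230
10      17    S4         85
sort by refund descending:
    refund store  refund_x5
1       98    S3        490
0       92    S3        460
5       58    S3        290
2       52    S3        260
4       46    S1        230
7       46    S3        230
9       46    S3        230
8       36    S3        180
3       29    S4        145
6       20    S1        100
10      17    S4         85
filter rows where refund_x5 > 290:
   refund store  refund_x5
1      98    S3        490
0      92    S3        460
Taking the max of column 'refund_x5' gives 490.

490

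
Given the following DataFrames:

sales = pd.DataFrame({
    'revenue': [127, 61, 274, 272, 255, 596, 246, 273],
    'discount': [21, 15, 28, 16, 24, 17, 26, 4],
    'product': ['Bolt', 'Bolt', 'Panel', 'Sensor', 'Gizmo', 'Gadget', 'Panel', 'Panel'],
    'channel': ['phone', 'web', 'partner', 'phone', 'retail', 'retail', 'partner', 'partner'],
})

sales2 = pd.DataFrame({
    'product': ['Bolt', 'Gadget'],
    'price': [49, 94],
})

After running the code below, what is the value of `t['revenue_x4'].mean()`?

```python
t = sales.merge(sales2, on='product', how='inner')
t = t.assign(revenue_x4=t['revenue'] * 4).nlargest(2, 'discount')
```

merge on 'product' (how='inner') → 3 rows:
   revenue  discount product channel  price
0      127        21    Bolt   phone     49
1       61        15    Bolt     web     49
2      596        17  Gadget  retail     94
add column revenue_x4 = t['revenue'] * 4:
   revenue  discount product channel  price  revenue_x4
0      127        21    Bolt   phone     49         508
1       61        15    Bolt     web     49         244
2      596        17  Gadget  retail     94        2384
take 2 rows with largest discount:
   revenue  discount product channel  price  revenue_x4
0      127        21    Bolt   phone     49         508
2      596        17  Gadget  retail     94        2384
The mean of column 'revenue_x4' is 1446.0.

1446.0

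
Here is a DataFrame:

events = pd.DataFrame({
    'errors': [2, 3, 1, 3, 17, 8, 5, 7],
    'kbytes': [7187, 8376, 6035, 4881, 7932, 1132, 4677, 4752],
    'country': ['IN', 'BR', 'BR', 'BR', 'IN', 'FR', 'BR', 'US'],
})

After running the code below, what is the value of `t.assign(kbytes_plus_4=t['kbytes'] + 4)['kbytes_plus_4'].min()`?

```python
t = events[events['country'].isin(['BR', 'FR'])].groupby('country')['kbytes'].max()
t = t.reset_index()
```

1136

filter rows where country in ['BR', 'FR']:
   errors  kbytes country
1       3    8376      BR
2       1    6035      BR
3       3    4881      BR
5       8    1132      FR
6       5    4677      BR
group by country, max of kbytes:
country
BR    8376
FR    1132
Name: kbytes, dtype: int64
reset_index():
  country  kbytes
0      BR    8376
1      FR    1132
add column kbytes_plus_4 = t['kbytes'] + 4:
  country  kbytes  kbytes_plus_4
0      BR    8376           8380
1      FR    1132           1136
The min of column 'kbytes_plus_4' is 1136.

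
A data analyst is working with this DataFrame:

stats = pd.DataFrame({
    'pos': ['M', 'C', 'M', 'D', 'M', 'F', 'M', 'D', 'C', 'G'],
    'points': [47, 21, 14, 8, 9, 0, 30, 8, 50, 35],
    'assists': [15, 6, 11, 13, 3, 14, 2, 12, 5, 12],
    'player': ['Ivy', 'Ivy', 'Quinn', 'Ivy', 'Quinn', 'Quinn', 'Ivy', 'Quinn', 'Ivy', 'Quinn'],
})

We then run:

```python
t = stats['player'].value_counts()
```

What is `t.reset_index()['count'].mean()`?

value_counts of player:
player
Ivy      5
Quinn    5
Name: count, dtype: int64
reset_index():
  player  count
0    Ivy      5
1  Quinn      5
So mean() = 5.0.

5.0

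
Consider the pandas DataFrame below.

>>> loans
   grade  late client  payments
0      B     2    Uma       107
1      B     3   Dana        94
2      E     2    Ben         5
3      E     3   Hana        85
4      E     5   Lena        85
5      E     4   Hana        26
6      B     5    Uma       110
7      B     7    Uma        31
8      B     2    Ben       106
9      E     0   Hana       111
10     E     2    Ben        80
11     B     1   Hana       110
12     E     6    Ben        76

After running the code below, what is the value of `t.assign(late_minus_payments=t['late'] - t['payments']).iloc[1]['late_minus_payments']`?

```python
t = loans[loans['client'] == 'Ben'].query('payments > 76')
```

-78

filter rows where client == 'Ben':
   grade  late client  payments
2      E     2    Ben         5
8      B     2    Ben       106
10     E     2    Ben        80
12     E     6    Ben        76
filter rows where payments > 76:
   grade  late client  payments
8      B     2    Ben       106
10     E     2    Ben        80
add column late_minus_payments = t['late'] - t['payments']:
   grade  late client  payments  late_minus_payments
8      B     2    Ben       106                 -104
10     E     2    Ben        80                  -78
The value at position 1, column 'late_minus_payments' is -78.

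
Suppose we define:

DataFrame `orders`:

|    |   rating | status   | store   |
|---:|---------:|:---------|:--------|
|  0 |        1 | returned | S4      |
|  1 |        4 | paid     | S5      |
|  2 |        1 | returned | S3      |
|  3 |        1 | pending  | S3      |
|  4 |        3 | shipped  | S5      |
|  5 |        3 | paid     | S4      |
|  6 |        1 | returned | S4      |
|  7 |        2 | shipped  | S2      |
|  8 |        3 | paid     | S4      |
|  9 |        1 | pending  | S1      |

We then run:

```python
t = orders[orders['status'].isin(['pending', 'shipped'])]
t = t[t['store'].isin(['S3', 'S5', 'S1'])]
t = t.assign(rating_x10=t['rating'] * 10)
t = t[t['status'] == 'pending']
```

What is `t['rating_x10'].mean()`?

10.0

filter rows where status in ['pending', 'shipped']:
   rating   status store
3       1  pending    S3
4       3  shipped    S5
7       2  shipped    S2
9       1  pending    S1
filter rows where store in ['S3', 'S5', 'S1']:
   rating   status store
3       1  pending    S3
4       3  shipped    S5
9       1  pending    S1
add column rating_x10 = t['rating'] * 10:
   rating   status store  rating_x10
3       1  pending    S3          10
4       3  shipped    S5          30
9       1  pending    S1          10
filter rows where status == 'pending':
   rating   status store  rating_x10
3       1  pending    S3          10
9       1  pending    S1          10
Taking the mean of column 'rating_x10' gives 10.0.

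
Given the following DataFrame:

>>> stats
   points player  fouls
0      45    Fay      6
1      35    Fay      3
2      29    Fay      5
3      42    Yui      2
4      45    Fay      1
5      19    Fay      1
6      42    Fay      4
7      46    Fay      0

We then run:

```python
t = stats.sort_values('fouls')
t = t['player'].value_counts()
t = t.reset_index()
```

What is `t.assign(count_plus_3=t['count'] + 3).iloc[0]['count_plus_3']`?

10

sort by fouls:
   points player  fouls
7      46    Fay      0
4      45    Fay      1
5      19    Fay      1
3      42    Yui      2
1      35    Fay      3
6      42    Fay      4
2      29    Fay      5
0      45    Fay      6
value_counts of player:
player
Fay    7
Yui    1
Name: count, dtype: int64
reset_index():
  player  count
0    Fay      7
1    Yui      1
add column count_plus_3 = t['count'] + 3:
  player  count  count_plus_3
0    Fay      7            10
1    Yui      1             4
Taking the value at position 0, column 'count_plus_3' gives 10.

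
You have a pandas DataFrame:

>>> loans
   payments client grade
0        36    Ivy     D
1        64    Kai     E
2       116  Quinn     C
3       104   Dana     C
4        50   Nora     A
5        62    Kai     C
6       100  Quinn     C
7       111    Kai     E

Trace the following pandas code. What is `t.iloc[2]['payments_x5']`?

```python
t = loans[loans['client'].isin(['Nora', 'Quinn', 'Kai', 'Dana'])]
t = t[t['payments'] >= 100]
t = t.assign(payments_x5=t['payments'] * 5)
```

500

filter rows where client in ['Nora', 'Quinn', 'Kai', 'Dana']:
   payments client grade
1        64    Kai     E
2       116  Quinn     C
3       104   Dana     C
4        50   Nora     A
5        62    Kai     C
6       100  Quinn     C
7       111    Kai     E
filter rows where payments >= 100:
   payments client grade
2       116  Quinn     C
3       104   Dana     C
6       100  Quinn     C
7       111    Kai     E
add column payments_x5 = t['payments'] * 5:
   payments client grade  payments_x5
2       116  Quinn     C          580
3       104   Dana     C          520
6       100  Quinn     C          500
7       111    Kai     E          555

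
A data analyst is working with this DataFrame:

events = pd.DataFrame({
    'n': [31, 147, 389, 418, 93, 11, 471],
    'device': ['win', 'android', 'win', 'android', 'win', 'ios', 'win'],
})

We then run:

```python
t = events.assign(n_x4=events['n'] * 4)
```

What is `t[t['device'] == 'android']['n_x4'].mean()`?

add column n_x4 = events['n'] * 4:
     n   device  n_x4
0   31      win   124
1  147  android   588
2  389      win  1556
3  418  android  1672
4   93      win   372
5   11      ios    44
6  471      win  1884
filter rows where device == 'android':
     n   device  n_x4
1  147  android   588
3  418  android  1672
Then the mean of column 'n_x4': 1130.0

1130.0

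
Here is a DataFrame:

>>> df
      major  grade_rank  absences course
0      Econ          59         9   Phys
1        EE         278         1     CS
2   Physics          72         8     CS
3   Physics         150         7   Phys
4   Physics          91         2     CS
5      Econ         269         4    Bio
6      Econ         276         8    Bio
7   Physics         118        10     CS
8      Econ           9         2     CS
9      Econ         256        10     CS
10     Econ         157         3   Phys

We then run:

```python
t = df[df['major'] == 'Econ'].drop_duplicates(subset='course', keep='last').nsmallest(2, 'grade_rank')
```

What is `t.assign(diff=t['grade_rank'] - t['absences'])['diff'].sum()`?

400

filter rows where major == 'Econ':
   major  grade_rank  absences course
0   Econ          59         9   Phys
5   Econ         269         4    Bio
6   Econ         276         8    Bio
8   Econ           9         2     CS
9   Econ         256        10     CS
10  Econ         157         3   Phys
drop duplicate course (keep=last):
   major  grade_rank  absences course
6   Econ         276         8    Bio
9   Econ         256        10     CS
10  Econ         157         3   Phys
take 2 rows with smallest grade_rank:
   major  grade_rank  absences course
10  Econ         157         3   Phys
9   Econ         256        10     CS
add column diff = t['grade_rank'] - t['absences']:
   major  grade_rank  absences course  diff
10  Econ         157         3   Phys   154
9   Econ         256        10     CS   246
So sum() = 400.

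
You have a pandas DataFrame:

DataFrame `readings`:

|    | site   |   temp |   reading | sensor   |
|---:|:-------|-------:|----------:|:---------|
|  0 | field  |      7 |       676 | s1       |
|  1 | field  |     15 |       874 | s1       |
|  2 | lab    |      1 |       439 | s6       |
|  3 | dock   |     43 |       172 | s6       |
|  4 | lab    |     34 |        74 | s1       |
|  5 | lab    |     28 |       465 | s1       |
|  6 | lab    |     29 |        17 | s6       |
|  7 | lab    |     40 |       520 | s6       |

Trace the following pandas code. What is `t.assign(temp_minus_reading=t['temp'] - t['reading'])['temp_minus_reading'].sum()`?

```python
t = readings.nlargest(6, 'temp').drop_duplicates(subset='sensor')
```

-169

take 6 rows with largest temp:
    site  temp  reading sensor
3   dock    43      172     s6
7    lab    40      520     s6
4    lab    34       74     s1
6    lab    29       17     s6
5    lab    28      465     s1
1  field    15      874     s1
drop duplicate sensor (keep=first):
   site  temp  reading sensor
3  dock    43      172     s6
4   lab    34       74     s1
add column temp_minus_reading = t['temp'] - t['reading']:
   site  temp  reading sensor  temp_minus_reading
3  dock    43      172     s6                -129
4   lab    34       74     s1                 -40
sum of column 'temp_minus_reading' → -169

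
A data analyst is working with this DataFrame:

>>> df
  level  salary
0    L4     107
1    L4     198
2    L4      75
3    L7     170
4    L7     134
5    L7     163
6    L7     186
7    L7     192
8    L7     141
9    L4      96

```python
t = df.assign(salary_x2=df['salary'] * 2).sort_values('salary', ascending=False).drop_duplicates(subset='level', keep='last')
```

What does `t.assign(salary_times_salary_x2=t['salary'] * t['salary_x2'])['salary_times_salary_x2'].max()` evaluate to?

add column salary_x2 = df['salary'] * 2:
  level  salary  salary_x2
0    L4     107        214
1    L4     198        396
2    L4      75        150
3    L7     170        340
4    L7     134        268
5    L7     163        326
6    L7     186        372
7    L7     192        384
8    L7     141        282
9    L4      96        192
sort by salary descending:
  level  salary  salary_x2
1    L4     198        396
7    L7     192        384
6    L7     186        372
3    L7     170        340
5    L7     163        326
8    L7     141        282
4    L7     134        268
0    L4     107        214
9    L4      96        192
2    L4      75        150
drop duplicate level (keep=last):
  level  salary  salary_x2
4    L7     134        268
2    L4      75        150
add column salary_times_salary_x2 = t['salary'] * t['salary_x2']:
  level  salary  salary_x2  salary_times_salary_x2
4    L7     134        268                   35912
2    L4      75        150                   11250
Hence 35912.

35912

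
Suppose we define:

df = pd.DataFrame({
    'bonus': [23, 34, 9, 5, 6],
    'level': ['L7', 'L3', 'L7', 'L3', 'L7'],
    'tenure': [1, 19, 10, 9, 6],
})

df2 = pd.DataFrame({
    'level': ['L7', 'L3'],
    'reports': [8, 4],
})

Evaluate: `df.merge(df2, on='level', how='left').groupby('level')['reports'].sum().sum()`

32

merge on 'level' (how='left') → 5 rows:
   bonus level  tenure  reports
0     23    L7       1        8
1     34    L3      19        4
2      9    L7      10        8
3      5    L3       9        4
4      6    L7       6        8
group by level, sum of reports:
level
L3     8
L7    24
Name: reports, dtype: int64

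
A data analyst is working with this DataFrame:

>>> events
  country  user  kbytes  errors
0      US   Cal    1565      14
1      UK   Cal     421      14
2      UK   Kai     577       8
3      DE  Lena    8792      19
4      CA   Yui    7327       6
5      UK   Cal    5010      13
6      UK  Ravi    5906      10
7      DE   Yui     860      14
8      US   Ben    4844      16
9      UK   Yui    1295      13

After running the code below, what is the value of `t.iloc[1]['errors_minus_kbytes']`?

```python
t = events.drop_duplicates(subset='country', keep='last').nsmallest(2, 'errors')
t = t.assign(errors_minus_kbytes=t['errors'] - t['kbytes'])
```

-1282

drop duplicate country (keep=last):
  country user  kbytes  errors
4      CA  Yui    7327       6
7      DE  Yui     860      14
8      US  Ben    4844      16
9      UK  Yui    1295      13
take 2 rows with smallest errors:
  country user  kbytes  errors
4      CA  Yui    7327       6
9      UK  Yui    1295      13
add column errors_minus_kbytes = t['errors'] - t['kbytes']:
  country user  kbytes  errors  errors_minus_kbytes
4      CA  Yui    7327       6                -7321
9      UK  Yui    1295      13                -1282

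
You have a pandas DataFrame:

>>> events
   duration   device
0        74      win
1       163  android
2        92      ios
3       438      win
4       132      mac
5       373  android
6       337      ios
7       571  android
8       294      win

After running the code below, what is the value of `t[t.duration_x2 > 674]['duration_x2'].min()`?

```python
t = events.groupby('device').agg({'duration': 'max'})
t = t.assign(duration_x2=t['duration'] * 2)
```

group by device, max of duration:
         duration
device           
android       571
ios           337
mac           132
win           438
add column duration_x2 = t['duration'] * 2:
         duration  duration_x2
device                        
android       571         1142
ios           337          674
mac           132          264
win           438          876
filter rows where duration_x2 > 674:
         duration  duration_x2
device                        
android       571         1142
win           438          876
Then the min of column 'duration_x2': 876

876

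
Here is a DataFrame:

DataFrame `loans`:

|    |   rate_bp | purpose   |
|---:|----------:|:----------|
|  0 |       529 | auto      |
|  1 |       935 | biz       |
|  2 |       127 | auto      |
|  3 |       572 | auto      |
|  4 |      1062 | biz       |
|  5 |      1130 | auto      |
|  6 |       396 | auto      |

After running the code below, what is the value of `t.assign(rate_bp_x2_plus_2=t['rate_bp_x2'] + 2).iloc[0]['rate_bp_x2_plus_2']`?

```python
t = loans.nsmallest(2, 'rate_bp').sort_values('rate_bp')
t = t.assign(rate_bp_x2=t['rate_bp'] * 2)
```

256

take 2 rows with smallest rate_bp:
   rate_bp purpose
2      127    auto
6      396    auto
sort by rate_bp:
   rate_bp purpose
2      127    auto
6      396    auto
add column rate_bp_x2 = t['rate_bp'] * 2:
   rate_bp purpose  rate_bp_x2
2      127    auto         254
6      396    auto         792
add column rate_bp_x2_plus_2 = t['rate_bp_x2'] + 2:
   rate_bp purpose  rate_bp_x2  rate_bp_x2_plus_2
2      127    auto         254                256
6      396    auto         792                794
Then the value at position 0, column 'rate_bp_x2_plus_2': 256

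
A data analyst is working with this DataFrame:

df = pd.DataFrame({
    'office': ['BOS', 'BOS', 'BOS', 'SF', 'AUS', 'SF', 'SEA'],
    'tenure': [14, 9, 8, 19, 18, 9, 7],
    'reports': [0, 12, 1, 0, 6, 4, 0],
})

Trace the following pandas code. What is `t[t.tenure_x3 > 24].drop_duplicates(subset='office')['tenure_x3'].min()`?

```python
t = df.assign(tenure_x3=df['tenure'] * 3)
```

42

add column tenure_x3 = df['tenure'] * 3:
  office  tenure  reports  tenure_x3
0    BOS      14        0         42
1    BOS       9       12         27
2    BOS       8        1         24
3     SF      19        0         57
4    AUS      18        6         54
5     SF       9        4         27
6    SEA       7        0         21
filter rows where tenure_x3 > 24:
  office  tenure  reports  tenure_x3
0    BOS      14        0         42
1    BOS       9       12         27
3     SF      19        0         57
4    AUS      18        6         54
5     SF       9        4         27
drop duplicate office (keep=first):
  office  tenure  reports  tenure_x3
0    BOS      14        0         42
3     SF      19        0         57
4    AUS      18        6         54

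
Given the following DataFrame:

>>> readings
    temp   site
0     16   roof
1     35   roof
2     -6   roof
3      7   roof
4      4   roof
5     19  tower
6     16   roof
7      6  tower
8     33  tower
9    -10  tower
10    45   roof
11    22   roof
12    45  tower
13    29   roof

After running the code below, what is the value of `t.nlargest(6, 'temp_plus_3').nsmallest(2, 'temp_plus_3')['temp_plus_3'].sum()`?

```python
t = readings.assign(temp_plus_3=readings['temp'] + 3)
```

57

add column temp_plus_3 = readings['temp'] + 3:
    temp   site  temp_plus_3
0     16   roof           19
1     35   roof           38
2     -6   roof           -3
3      7   roof           10
4      4   roof            7
5     19  tower           22
6     16   roof           19
7      6  tower            9
8     33  tower           36
9    -10  tower           -7
10    45   roof           48
11    22   roof           25
12    45  tower           48
13    29   roof           32
take 6 rows with largest temp_plus_3:
    temp   site  temp_plus_3
10    45   roof           48
12    45  tower           48
1     35   roof           38
8     33  tower           36
13    29   roof           32
11    22   roof           25
take 2 rows with smallest temp_plus_3:
    temp  site  temp_plus_3
11    22  roof           25
13    29  roof           32
Taking the sum of column 'temp_plus_3' gives 57.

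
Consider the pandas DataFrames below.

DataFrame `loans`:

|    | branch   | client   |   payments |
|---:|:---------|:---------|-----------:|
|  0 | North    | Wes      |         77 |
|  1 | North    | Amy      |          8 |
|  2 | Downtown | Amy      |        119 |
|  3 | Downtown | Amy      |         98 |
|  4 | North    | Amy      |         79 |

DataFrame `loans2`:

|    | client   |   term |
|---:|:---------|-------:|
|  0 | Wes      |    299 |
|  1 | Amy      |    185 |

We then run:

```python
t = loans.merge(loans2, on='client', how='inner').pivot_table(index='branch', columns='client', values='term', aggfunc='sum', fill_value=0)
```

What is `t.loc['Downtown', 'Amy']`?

merge on 'client' (how='inner') → 5 rows:
     branch client  payments  term
0     North    Wes        77   299
1     North    Amy         8   185
2  Downtown    Amy       119   185
3  Downtown    Amy        98   185
4     North    Amy        79   185
pivot: rows=branch, cols=client, sum(term):
client    Amy  Wes
branch            
Downtown  370    0
North     370  299

370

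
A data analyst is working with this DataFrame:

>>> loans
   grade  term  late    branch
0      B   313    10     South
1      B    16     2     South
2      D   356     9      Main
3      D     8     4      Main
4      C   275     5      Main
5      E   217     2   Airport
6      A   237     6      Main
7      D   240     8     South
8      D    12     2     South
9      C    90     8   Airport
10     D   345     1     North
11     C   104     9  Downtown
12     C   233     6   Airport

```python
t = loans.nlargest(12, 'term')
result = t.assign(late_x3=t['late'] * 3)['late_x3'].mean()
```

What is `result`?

take 12 rows with largest term:
   grade  term  late    branch
2      D   356     9      Main
10     D   345     1     North
0      B   313    10     South
4      C   275     5      Main
7      D   240     8     South
6      A   237     6      Main
12     C   233     6   Airport
5      E   217     2   Airport
11     C   104     9  Downtown
9      C    90     8   Airport
1      B    16     2     South
8      D    12     2     South
add column late_x3 = t['late'] * 3:
   grade  term  late    branch  late_x3
2      D   356     9      Main       27
10     D   345     1     North        3
0      B   313    10     South       30
4      C   275     5      Main       15
7      D   240     8     South       24
6      A   237     6      Main       18
12     C   233     6   Airport       18
5      E   217     2   Airport        6
11     C   104     9  Downtown       27
9      C    90     8   Airport       24
1      B    16     2     South        6
8      D    12     2     South        6

17.0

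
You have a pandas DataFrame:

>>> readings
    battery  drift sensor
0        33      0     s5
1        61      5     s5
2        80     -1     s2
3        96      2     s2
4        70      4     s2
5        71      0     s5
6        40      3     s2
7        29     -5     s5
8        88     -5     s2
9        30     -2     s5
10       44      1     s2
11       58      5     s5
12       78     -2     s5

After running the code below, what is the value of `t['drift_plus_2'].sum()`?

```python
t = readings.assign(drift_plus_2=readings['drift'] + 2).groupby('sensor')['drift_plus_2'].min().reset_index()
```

-6

add column drift_plus_2 = readings['drift'] + 2:
    battery  drift sensor  drift_plus_2
0        33      0     s5             2
1        61      5     s5             7
2        80     -1     s2             1
3        96      2     s2             4
4        70      4     s2             6
5        71      0     s5             2
6        40      3     s2             5
7        29     -5     s5            -3
8        88     -5     s2            -3
9        30     -2     s5             0
10       44      1     s2             3
11       58      5     s5             7
12       78     -2     s5             0
group by sensor, min of drift_plus_2:
sensor
s2   -3
s5   -3
Name: drift_plus_2, dtype: int64
reset_index():
  sensor  drift_plus_2
0     s2            -3
1     s5            -3
Taking the sum of column 'drift_plus_2' gives -6.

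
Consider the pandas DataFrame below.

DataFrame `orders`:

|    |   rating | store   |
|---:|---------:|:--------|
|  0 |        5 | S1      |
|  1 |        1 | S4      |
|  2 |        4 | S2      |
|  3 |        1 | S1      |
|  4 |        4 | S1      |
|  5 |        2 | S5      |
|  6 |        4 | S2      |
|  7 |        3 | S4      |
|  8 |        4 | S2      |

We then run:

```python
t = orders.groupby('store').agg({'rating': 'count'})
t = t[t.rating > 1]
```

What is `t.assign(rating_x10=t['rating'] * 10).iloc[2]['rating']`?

2

group by store, count of rating:
       rating
store        
S1          3
S2          3
S4          2
S5          1
filter rows where rating > 1:
       rating
store        
S1          3
S2          3
S4          2
add column rating_x10 = t['rating'] * 10:
       rating  rating_x10
store                    
S1          3          30
S2          3          30
S4          2          20
Taking the value at position 2, column 'rating' gives 2.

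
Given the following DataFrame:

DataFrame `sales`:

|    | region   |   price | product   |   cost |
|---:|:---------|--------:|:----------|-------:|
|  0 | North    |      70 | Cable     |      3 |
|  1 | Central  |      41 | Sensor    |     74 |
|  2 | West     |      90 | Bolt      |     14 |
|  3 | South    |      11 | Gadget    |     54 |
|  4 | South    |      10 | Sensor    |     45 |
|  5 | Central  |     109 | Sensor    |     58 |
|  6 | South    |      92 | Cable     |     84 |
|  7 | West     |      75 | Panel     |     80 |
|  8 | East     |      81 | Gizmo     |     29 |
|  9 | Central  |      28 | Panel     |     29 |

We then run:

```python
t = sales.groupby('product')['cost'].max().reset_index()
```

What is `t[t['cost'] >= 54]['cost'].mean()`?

group by product, max of cost:
product
Bolt      14
Cable     84
Gadget    54
Gizmo     29
Panel     80
Sensor    74
Name: cost, dtype: int64
reset_index():
  product  cost
0    Bolt    14
1   Cable    84
2  Gadget    54
3   Gizmo    29
4   Panel    80
5  Sensor    74
filter rows where cost >= 54:
  product  cost
1   Cable    84
2  Gadget    54
4   Panel    80
5  Sensor    74
Reading off the mean of column 'cost', we get 73.0.

73.0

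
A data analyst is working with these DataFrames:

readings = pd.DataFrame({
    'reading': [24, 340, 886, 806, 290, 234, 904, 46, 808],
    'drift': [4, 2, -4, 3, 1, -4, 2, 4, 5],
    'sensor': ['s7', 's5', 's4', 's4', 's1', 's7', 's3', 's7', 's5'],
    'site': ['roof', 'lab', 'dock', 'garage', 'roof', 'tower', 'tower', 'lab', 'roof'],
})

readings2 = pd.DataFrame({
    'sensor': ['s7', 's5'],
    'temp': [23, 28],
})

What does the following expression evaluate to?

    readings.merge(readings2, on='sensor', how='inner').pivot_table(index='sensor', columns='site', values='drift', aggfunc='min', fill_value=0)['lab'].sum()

6

merge on 'sensor' (how='inner') → 5 rows:
   reading  drift sensor   site  temp
0       24      4     s7   roof    23
1      340      2     s5    lab    28
2      234     -4     s7  tower    23
3       46      4     s7    lab    23
4      808      5     s5   roof    28
pivot: rows=sensor, cols=site, min(drift):
site    lab  roof  tower
sensor                  
s5        2     5      0
s7        4     4     -4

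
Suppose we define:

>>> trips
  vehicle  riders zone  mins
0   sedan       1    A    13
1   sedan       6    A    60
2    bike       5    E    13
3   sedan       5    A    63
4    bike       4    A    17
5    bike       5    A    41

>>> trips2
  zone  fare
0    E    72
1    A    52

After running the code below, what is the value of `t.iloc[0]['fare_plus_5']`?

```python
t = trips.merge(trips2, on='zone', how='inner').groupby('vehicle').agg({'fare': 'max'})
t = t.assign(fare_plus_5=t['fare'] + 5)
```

77

merge on 'zone' (how='inner') → 6 rows:
  vehicle  riders zone  mins  fare
0   sedan       1    A    13    52
1   sedan       6    A    60    52
2    bike       5    E    13    72
3   sedan       5    A    63    52
4    bike       4    A    17    52
5    bike       5    A    41    52
group by vehicle, max of fare:
         fare
vehicle      
bike       72
sedan      52
add column fare_plus_5 = t['fare'] + 5:
         fare  fare_plus_5
vehicle                   
bike       72           77
sedan      52           57
The value at position 0, column 'fare_plus_5' is 77.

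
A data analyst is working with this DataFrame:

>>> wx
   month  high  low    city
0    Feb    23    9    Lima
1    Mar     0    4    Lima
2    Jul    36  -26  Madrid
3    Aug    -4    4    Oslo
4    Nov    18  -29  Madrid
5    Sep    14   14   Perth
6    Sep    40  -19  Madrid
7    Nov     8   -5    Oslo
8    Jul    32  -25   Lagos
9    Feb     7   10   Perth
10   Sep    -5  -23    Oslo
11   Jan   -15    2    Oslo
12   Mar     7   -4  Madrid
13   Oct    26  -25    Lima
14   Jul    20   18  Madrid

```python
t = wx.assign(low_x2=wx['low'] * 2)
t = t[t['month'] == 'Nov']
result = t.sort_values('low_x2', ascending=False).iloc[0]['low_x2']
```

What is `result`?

-10

add column low_x2 = wx['low'] * 2:
   month  high  low    city  low_x2
0    Feb    23    9    Lima      18
1    Mar     0    4    Lima       8
2    Jul    36  -26  Madrid     -52
3    Aug    -4    4    Oslo       8
4    Nov    18  -29  Madrid     -58
5    Sep    14   14   Perth      28
6    Sep    40  -19  Madrid     -38
7    Nov     8   -5    Oslo     -10
8    Jul    32  -25   Lagos     -50
9    Feb     7   10   Perth      20
10   Sep    -5  -23    Oslo     -46
11   Jan   -15    2    Oslo       4
12   Mar     7   -4  Madrid      -8
13   Oct    26  -25    Lima     -50
14   Jul    20   18  Madrid      36
filter rows where month == 'Nov':
  month  high  low    city  low_x2
4   Nov    18  -29  Madrid     -58
7   Nov     8   -5    Oslo     -10
sort by low_x2 descending:
  month  high  low    city  low_x2
7   Nov     8   -5    Oslo     -10
4   Nov    18  -29  Madrid     -58
The value at position 0, column 'low_x2' is -10.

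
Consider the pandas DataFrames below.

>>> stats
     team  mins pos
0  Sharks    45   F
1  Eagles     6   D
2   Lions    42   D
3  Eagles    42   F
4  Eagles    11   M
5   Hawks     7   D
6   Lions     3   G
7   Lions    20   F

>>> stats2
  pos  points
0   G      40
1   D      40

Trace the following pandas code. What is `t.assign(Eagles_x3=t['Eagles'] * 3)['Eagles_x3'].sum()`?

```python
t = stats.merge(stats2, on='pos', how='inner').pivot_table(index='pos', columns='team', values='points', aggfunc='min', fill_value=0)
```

merge on 'pos' (how='inner') → 4 rows:
     team  mins pos  points
0  Eagles     6   D      40
1   Lions    42   D      40
2   Hawks     7   D      40
3   Lions     3   G      40
pivot: rows=pos, cols=team, min(points):
team  Eagles  Hawks  Lions
pos                       
D         40     40     40
G          0      0     40
add column Eagles_x3 = t['Eagles'] * 3:
team  Eagles  Hawks  Lions  Eagles_x3
pos                                  
D         40     40     40        120
G          0      0     40          0

120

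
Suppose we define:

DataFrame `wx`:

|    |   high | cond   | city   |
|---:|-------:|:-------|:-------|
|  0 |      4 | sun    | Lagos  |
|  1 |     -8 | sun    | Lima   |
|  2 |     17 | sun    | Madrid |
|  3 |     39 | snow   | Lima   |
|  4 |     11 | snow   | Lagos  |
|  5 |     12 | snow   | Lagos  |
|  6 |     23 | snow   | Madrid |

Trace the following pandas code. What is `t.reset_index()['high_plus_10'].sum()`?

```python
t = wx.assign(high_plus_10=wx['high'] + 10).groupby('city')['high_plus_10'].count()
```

7

add column high_plus_10 = wx['high'] + 10:
   high  cond    city  high_plus_10
0     4   sun   Lagos            14
1    -8   sun    Lima             2
2    17   sun  Madrid            27
3    39  snow    Lima            49
4    11  snow   Lagos            21
5    12  snow   Lagos            22
6    23  snow  Madrid            33
group by city, count of high_plus_10:
city
Lagos     3
Lima      2
Madrid    2
Name: high_plus_10, dtype: int64
reset_index():
     city  high_plus_10
0   Lagos             3
1    Lima             2
2  Madrid             2
So sum() = 7.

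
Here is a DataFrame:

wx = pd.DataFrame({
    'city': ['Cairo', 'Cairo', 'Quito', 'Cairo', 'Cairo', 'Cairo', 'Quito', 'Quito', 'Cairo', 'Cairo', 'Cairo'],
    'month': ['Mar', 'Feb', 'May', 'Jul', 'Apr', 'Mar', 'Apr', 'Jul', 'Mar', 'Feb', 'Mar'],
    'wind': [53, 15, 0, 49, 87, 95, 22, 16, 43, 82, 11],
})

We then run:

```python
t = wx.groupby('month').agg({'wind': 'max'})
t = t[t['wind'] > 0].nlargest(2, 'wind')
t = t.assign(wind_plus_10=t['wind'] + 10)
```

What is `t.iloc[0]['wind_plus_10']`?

group by month, max of wind:
       wind
month      
Apr      87
Feb      82
Jul      49
Mar      95
May       0
filter rows where wind > 0:
       wind
month      
Apr      87
Feb      82
Jul      49
Mar      95
take 2 rows with largest wind:
       wind
month      
Mar      95
Apr      87
add column wind_plus_10 = t['wind'] + 10:
       wind  wind_plus_10
month                    
Mar      95           105
Apr      87            97

105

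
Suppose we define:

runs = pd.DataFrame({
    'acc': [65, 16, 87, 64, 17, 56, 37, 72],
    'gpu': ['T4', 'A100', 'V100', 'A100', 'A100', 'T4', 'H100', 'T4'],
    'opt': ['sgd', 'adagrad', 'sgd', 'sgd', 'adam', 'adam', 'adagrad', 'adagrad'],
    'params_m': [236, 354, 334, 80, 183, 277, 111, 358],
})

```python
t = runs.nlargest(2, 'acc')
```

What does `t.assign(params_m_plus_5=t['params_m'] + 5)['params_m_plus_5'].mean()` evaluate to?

351.0

take 2 rows with largest acc:
   acc   gpu      opt  params_m
2   87  V100      sgd       334
7   72    T4  adagrad       358
add column params_m_plus_5 = t['params_m'] + 5:
   acc   gpu      opt  params_m  params_m_plus_5
2   87  V100      sgd       334              339
7   72    T4  adagrad       358              363
So mean() = 351.0.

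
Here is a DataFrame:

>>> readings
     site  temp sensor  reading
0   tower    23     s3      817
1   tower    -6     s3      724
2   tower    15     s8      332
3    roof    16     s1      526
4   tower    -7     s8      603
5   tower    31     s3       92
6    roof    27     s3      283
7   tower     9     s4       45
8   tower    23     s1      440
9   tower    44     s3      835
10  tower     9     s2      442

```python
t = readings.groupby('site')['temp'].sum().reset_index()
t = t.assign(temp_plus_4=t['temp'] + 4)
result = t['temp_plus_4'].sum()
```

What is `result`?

group by site, sum of temp:
site
roof      43
tower    141
Name: temp, dtype: int64
reset_index():
    site  temp
0   roof    43
1  tower   141
add column temp_plus_4 = t['temp'] + 4:
    site  temp  temp_plus_4
0   roof    43           47
1  tower   141          145

192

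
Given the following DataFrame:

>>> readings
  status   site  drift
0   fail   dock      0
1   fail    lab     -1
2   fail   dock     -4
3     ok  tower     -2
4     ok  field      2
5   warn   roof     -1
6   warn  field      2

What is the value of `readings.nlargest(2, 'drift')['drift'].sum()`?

4

take 2 rows with largest drift:
  status   site  drift
4     ok  field      2
6   warn  field      2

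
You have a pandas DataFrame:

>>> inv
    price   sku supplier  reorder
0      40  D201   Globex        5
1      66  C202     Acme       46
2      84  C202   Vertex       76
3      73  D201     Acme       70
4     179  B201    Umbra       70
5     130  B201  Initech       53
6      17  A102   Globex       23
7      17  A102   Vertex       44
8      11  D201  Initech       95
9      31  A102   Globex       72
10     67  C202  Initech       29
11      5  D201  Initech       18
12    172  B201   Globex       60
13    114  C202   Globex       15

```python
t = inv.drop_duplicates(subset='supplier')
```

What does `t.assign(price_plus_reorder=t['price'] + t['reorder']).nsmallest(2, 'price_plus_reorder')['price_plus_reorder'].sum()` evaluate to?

drop duplicate supplier (keep=first):
   price   sku supplier  reorder
0     40  D201   Globex        5
1     66  C202     Acme       46
2     84  C202   Vertex       76
4    179  B201    Umbra       70
5    130  B201  Initech       53
add column price_plus_reorder = t['price'] + t['reorder']:
   price   sku supplier  reorder  price_plus_reorder
0     40  D201   Globex        5                  45
1     66  C202     Acme       46                 112
2     84  C202   Vertex       76                 160
4    179  B201    Umbra       70                 249
5    130  B201  Initech       53                 183
take 2 rows with smallest price_plus_reorder:
   price   sku supplier  reorder  price_plus_reorder
0     40  D201   Globex        5                  45
1     66  C202     Acme       46                 112
Then the sum of column 'price_plus_reorder': 157

157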